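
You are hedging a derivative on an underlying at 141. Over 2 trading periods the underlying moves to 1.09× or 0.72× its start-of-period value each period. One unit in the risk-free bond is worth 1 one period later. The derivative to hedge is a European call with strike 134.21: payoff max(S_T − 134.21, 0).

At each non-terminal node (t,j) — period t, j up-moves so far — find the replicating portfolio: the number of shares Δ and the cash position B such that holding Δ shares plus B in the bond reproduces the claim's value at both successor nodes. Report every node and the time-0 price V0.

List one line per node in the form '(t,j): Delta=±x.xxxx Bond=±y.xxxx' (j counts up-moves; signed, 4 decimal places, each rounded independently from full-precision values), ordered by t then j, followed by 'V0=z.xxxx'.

(0,0): Delta=0.4832 Bond=-49.0557
(1,0): Delta=0.0000 Bond=0.0000
(1,1): Delta=0.5858 Bond=-64.8235
V0=19.0772

Risk-neutral probability p* = (R−d)/(u−d) = (1−0.72)/(1.09−0.72) = 0.7568.
Terminal values V(2,·): V(2,0)=0.0000, V(2,1)=0.0000, V(2,2)=33.3121
Node (1,0) S=101.5200: V=(p*·0.0000+(1−p*)·0.0000)/1=0.0000; Δ=(0.0000−0.0000)/(110.6568−73.0944)=0.0000; B=V−Δ·S=0.0000
Node (1,1) S=153.6900: V=(p*·33.3121+(1−p*)·0.0000)/1=25.2092; Δ=(33.3121−0.0000)/(167.5221−110.6568)=0.5858; B=V−Δ·S=-64.8235
Node (0,0) S=141.0000: V=(p*·25.2092+(1−p*)·0.0000)/1=19.0772; Δ=(25.2092−0.0000)/(153.6900−101.5200)=0.4832; B=V−Δ·S=-49.0557
Self-financing check: at every node Δ·S+B equals the discounted successor values.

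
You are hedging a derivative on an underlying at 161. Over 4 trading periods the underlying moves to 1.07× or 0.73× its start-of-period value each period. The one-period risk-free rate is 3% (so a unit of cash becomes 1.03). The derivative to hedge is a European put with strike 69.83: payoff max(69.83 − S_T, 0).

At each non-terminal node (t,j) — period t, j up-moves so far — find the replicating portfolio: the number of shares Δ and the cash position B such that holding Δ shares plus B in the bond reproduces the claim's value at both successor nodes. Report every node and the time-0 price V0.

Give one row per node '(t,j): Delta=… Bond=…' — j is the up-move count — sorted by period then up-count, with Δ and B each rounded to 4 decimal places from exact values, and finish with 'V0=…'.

(0,0): Delta=-0.0023 Bond=0.3893
(1,0): Delta=-0.0207 Bond=2.5671
(1,1): Delta=-0.0006 Bond=0.1122
(2,0): Delta=-0.1660 Bond=15.1092
(2,1): Delta=-0.0075 Bond=0.9821
(2,2): Delta=0.0000 Bond=0.0000
(3,0): Delta=-1.0000 Bond=67.7961
(3,1): Delta=-0.0902 Bond=8.5980
(3,2): Delta=0.0000 Bond=0.0000
(3,3): Delta=0.0000 Bond=0.0000
V0=0.0185

Since d<R<u, set p* = (R−d)/(u−d) = 0.8824; price each node as the discounted p*-expectation of its children.
Terminal payoffs: V(4,0)=24.1088, V(4,1)=2.8140, V(4,2)=0.0000, V(4,3)=0.0000, V(4,4)=0.0000
(3,0): S=62.6317. Δ = (V_up−V_dn)/(S_up−S_dn) = (2.8140−24.1088)/(67.0160−45.7212) = -1.0000. V = [p*·2.8140 + (1−p*)·24.1088]/1.03 = 5.1644. B = V − Δ·S = 67.7961.
(3,1): S=91.8027. Δ = (V_up−V_dn)/(S_up−S_dn) = (0.0000−2.8140)/(98.2289−67.0160) = -0.0902. V = [p*·0.0000 + (1−p*)·2.8140]/1.03 = 0.3214. B = V − Δ·S = 8.5980.
(3,2): S=134.5601. Δ = (V_up−V_dn)/(S_up−S_dn) = (0.0000−0.0000)/(143.9793−98.2289) = 0.0000. V = [p*·0.0000 + (1−p*)·0.0000]/1.03 = 0.0000. B = V − Δ·S = 0.0000.
(3,3): S=197.2319. Δ = (V_up−V_dn)/(S_up−S_dn) = (0.0000−0.0000)/(211.0382−143.9793) = 0.0000. V = [p*·0.0000 + (1−p*)·0.0000]/1.03 = 0.0000. B = V − Δ·S = 0.0000.
(2,0): S=85.7969. Δ = (V_up−V_dn)/(S_up−S_dn) = (0.3214−5.1644)/(91.8027−62.6317) = -0.1660. V = [p*·0.3214 + (1−p*)·5.1644]/1.03 = 0.8652. B = V − Δ·S = 15.1092.
(2,1): S=125.7571. Δ = (V_up−V_dn)/(S_up−S_dn) = (0.0000−0.3214)/(134.5601−91.8027) = -0.0075. V = [p*·0.0000 + (1−p*)·0.3214]/1.03 = 0.0367. B = V − Δ·S = 0.9821.
(2,2): S=184.3289. Δ = (V_up−V_dn)/(S_up−S_dn) = (0.0000−0.0000)/(197.2319−134.5601) = 0.0000. V = [p*·0.0000 + (1−p*)·0.0000]/1.03 = 0.0000. B = V − Δ·S = 0.0000.
(1,0): S=117.5300. Δ = (V_up−V_dn)/(S_up−S_dn) = (0.0367−0.8652)/(125.7571−85.7969) = -0.0207. V = [p*·0.0367 + (1−p*)·0.8652]/1.03 = 0.1303. B = V − Δ·S = 2.5671.
(1,1): S=172.2700. Δ = (V_up−V_dn)/(S_up−S_dn) = (0.0000−0.0367)/(184.3289−125.7571) = -0.0006. V = [p*·0.0000 + (1−p*)·0.0367]/1.03 = 0.0042. B = V − Δ·S = 0.1122.
(0,0): S=161.0000. Δ = (V_up−V_dn)/(S_up−S_dn) = (0.0042−0.1303)/(172.2700−117.5300) = -0.0023. V = [p*·0.0042 + (1−p*)·0.1303]/1.03 = 0.0185. B = V − Δ·S = 0.3893.
Check: Δ(0,0)·S0 + B(0,0) = 0.0185 = V0.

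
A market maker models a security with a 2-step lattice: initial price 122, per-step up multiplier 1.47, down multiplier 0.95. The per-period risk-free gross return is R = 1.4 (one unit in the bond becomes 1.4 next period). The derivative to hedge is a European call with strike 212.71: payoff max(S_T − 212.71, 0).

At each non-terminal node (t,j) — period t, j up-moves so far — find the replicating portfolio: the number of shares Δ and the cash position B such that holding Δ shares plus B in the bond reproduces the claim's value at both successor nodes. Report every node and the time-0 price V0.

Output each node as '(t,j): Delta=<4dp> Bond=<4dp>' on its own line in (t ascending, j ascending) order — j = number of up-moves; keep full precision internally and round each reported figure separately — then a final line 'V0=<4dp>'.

No-arbitrage ⇒ martingale measure with p* = (R−d)/(u−d) = 0.8654.
Terminal values V(2,·): V(2,0)=0.0000, V(2,1)=0.0000, V(2,2)=50.9198
(1,0): S=115.9000. Δ = (V_up−V_dn)/(S_up−S_dn) = (0.0000−0.0000)/(170.3730−110.1050) = 0.0000. V = [p*·0.0000 + (1−p*)·0.0000]/1.4 = 0.0000. B = V − Δ·S = 0.0000.
(1,1): S=179.3400. Δ = (V_up−V_dn)/(S_up−S_dn) = (50.9198−0.0000)/(263.6298−170.3730) = 0.5460. V = [p*·50.9198 + (1−p*)·0.0000]/1.4 = 31.4752. B = V − Δ·S = -66.4475.
(0,0): S=122.0000. Δ = (V_up−V_dn)/(S_up−S_dn) = (31.4752−0.0000)/(179.3400−115.9000) = 0.4961. V = [p*·31.4752 + (1−p*)·0.0000]/1.4 = 19.4558. B = V − Δ·S = -41.0733.
The time-0 hedge costs 19.4558, which is the no-arbitrage price.

(0,0): Delta=0.4961 Bond=-41.0733
(1,0): Delta=0.0000 Bond=0.0000
(1,1): Delta=0.5460 Bond=-66.4475
V0=19.4558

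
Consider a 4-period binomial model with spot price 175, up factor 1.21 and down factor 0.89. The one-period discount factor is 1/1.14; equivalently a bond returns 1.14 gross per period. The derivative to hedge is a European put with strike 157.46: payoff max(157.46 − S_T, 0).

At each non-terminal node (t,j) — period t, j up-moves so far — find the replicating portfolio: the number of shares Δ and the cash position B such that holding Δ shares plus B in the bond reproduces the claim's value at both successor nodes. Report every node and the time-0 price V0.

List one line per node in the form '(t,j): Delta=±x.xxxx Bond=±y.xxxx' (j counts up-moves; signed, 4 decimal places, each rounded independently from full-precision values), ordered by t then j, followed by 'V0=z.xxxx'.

Under the risk-neutral measure, an up-move has probability p* = (R−d)/(u−d) = 0.7812 and values discount at R = 1.14.
Payoff layer (t=4): V(4,0)=47.6611, V(4,1)=8.1828, V(4,2)=0.0000, V(4,3)=0.0000, V(4,4)=0.0000
  t=3,j=0: stock 123.3696 → up 149.2772 (V=8.1828), down 109.7989 (V=47.6611). Price 14.7532; hedge Δ=-1.0000, bond B=138.1228.
  t=3,j=1: stock 167.7272 → up 202.9499 (V=0.0000), down 149.2772 (V=8.1828). Price 1.5702; hedge Δ=-0.1525, bond B=27.1415.
  t=3,j=2: stock 228.0336 → up 275.9206 (V=0.0000), down 202.9499 (V=0.0000). Price 0.0000; hedge Δ=0.0000, bond B=0.0000.
  t=3,j=3: stock 310.0232 → up 375.1280 (V=0.0000), down 275.9206 (V=0.0000). Price 0.0000; hedge Δ=0.0000, bond B=0.0000.
  t=2,j=0: stock 138.6175 → up 167.7272 (V=1.5702), down 123.3696 (V=14.7532). Price 3.9070; hedge Δ=-0.2972, bond B=45.1041.
  t=2,j=1: stock 188.4575 → up 228.0336 (V=0.0000), down 167.7272 (V=1.5702). Price 0.3013; hedge Δ=-0.0260, bond B=5.2081.
  t=2,j=2: stock 256.2175 → up 310.0232 (V=0.0000), down 228.0336 (V=0.0000). Price 0.0000; hedge Δ=0.0000, bond B=0.0000.
  t=1,j=0: stock 155.7500 → up 188.4575 (V=0.3013), down 138.6175 (V=3.9070). Price 0.9562; hedge Δ=-0.0723, bond B=12.2240.
  t=1,j=1: stock 211.7500 → up 256.2175 (V=0.0000), down 188.4575 (V=0.3013). Price 0.0578; hedge Δ=-0.0044, bond B=0.9994.
  t=0,j=0: stock 175.0000 → up 211.7500 (V=0.0578), down 155.7500 (V=0.9562). Price 0.2231; hedge Δ=-0.0160, bond B=3.0305.
Root portfolio cost Δ·175+B reproduces V0=0.2231.

(0,0): Delta=-0.0160 Bond=3.0305
(1,0): Delta=-0.0723 Bond=12.2240
(1,1): Delta=-0.0044 Bond=0.9994
(2,0): Delta=-0.2972 Bond=45.1041
(2,1): Delta=-0.0260 Bond=5.2081
(2,2): Delta=0.0000 Bond=0.0000
(3,0): Delta=-1.0000 Bond=138.1228
(3,1): Delta=-0.1525 Bond=27.1415
(3,2): Delta=0.0000 Bond=0.0000
(3,3): Delta=0.0000 Bond=0.0000
V0=0.2231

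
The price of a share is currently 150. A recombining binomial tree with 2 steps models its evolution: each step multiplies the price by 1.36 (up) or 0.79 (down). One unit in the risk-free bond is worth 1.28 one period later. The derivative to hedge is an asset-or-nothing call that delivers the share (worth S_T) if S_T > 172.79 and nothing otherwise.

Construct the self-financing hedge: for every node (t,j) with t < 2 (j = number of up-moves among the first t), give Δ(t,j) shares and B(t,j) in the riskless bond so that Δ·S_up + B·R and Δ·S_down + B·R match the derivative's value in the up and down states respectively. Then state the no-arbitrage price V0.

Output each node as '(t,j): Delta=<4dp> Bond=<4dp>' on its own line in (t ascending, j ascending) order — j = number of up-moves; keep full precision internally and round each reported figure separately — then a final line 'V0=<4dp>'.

(0,0): Delta=2.1793 Bond=-201.7542
(1,0): Delta=0.0000 Bond=0.0000
(1,1): Delta=2.3860 Bond=-300.4079
V0=125.1387

No-arbitrage ⇒ martingale measure with p* = (R−d)/(u−d) = 0.8596.
Payoff layer (t=2): V(2,0)=0.0000, V(2,1)=0.0000, V(2,2)=277.4400
Node (1,0) S=118.5000: V=(p*·0.0000+(1−p*)·0.0000)/1.28=0.0000; Δ=(0.0000−0.0000)/(161.1600−93.6150)=0.0000; B=V−Δ·S=0.0000
Node (1,1) S=204.0000: V=(p*·277.4400+(1−p*)·0.0000)/1.28=186.3289; Δ=(277.4400−0.0000)/(277.4400−161.1600)=2.3860; B=V−Δ·S=-300.4079
Node (0,0) S=150.0000: V=(p*·186.3289+(1−p*)·0.0000)/1.28=125.1387; Δ=(186.3289−0.0000)/(204.0000−118.5000)=2.1793; B=V−Δ·S=-201.7542
The time-0 hedge costs 125.1387, which is the no-arbitrage price.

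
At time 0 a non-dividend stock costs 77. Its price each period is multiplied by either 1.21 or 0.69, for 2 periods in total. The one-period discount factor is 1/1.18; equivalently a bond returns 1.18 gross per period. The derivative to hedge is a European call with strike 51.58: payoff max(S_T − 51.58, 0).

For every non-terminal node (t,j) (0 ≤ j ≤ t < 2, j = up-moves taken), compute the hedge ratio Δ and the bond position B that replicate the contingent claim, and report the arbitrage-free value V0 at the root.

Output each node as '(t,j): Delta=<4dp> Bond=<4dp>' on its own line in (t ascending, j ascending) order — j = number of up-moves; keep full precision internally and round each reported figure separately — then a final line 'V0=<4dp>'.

No-arbitrage ⇒ martingale measure with p* = (R−d)/(u−d) = 0.9423.
Terminal values V(2,·): V(2,0)=0.0000, V(2,1)=12.7073, V(2,2)=61.1557
Node (1,0) S=53.1300: V=(p*·12.7073+(1−p*)·0.0000)/1.18=10.1476; Δ=(12.7073−0.0000)/(64.2873−36.6597)=0.4599; B=V−Δ·S=-14.2895
Node (1,1) S=93.1700: V=(p*·61.1557+(1−p*)·12.7073)/1.18=49.4581; Δ=(61.1557−12.7073)/(112.7357−64.2873)=1.0000; B=V−Δ·S=-43.7119
Node (0,0) S=77.0000: V=(p*·49.4581+(1−p*)·10.1476)/1.18=39.9917; Δ=(49.4581−10.1476)/(93.1700−53.1300)=0.9818; B=V−Δ·S=-35.6054
Root portfolio cost Δ·77+B reproduces V0=39.9917.

(0,0): Delta=0.9818 Bond=-35.6054
(1,0): Delta=0.4599 Bond=-14.2895
(1,1): Delta=1.0000 Bond=-43.7119
V0=39.9917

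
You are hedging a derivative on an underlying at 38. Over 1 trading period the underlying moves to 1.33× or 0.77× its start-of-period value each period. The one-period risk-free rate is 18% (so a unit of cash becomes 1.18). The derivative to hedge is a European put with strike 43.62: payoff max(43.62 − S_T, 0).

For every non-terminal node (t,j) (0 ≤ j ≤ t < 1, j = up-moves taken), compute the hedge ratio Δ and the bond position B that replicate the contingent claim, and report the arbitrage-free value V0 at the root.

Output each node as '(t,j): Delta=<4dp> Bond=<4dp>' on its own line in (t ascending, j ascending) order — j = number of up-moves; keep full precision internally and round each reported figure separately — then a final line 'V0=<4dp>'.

(0,0): Delta=-0.6748 Bond=28.9025
V0=3.2597

No-arbitrage ⇒ martingale measure with p* = (R−d)/(u−d) = 0.7321.
At expiry t=1: V(1,0)=14.3600, V(1,1)=0.0000
Node (0,0) S=38.0000: V=(p*·0.0000+(1−p*)·14.3600)/1.18=3.2597; Δ=(0.0000−14.3600)/(50.5400−29.2600)=-0.6748; B=V−Δ·S=28.9025
Check: Δ(0,0)·S0 + B(0,0) = 3.2597 = V0.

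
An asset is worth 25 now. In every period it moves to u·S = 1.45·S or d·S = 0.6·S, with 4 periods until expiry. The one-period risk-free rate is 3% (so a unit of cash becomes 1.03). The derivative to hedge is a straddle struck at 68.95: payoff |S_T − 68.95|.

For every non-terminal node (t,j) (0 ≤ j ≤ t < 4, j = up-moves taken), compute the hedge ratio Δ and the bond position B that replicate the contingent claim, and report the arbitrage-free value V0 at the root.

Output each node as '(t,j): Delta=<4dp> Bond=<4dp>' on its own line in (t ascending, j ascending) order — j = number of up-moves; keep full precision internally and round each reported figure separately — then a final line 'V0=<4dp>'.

(0,0): Delta=-0.5365 Bond=54.5118
(1,0): Delta=-1.0000 Bond=63.0990
(1,1): Delta=-0.3492 Bond=49.3569
(2,0): Delta=-1.0000 Bond=64.9920
(2,1): Delta=-1.0000 Bond=64.9920
(2,2): Delta=-0.0862 Bond=37.0124
(3,0): Delta=-1.0000 Bond=66.9417
(3,1): Delta=-1.0000 Bond=66.9417
(3,2): Delta=-1.0000 Bond=66.9417
(3,3): Delta=0.2831 Bond=9.9741
V0=41.0983

Under the risk-neutral measure, an up-move has probability p* = (R−d)/(u−d) = 0.5059 and values discount at R = 1.03.
Terminal values V(4,·): V(4,0)=65.7100, V(4,1)=61.1200, V(4,2)=50.0275, V(4,3)=23.2206, V(4,4)=41.5627
(3,0): S=5.4000. Δ = (V_up−V_dn)/(S_up−S_dn) = (61.1200−65.7100)/(7.8300−3.2400) = -1.0000. V = [p*·61.1200 + (1−p*)·65.7100]/1.03 = 61.5417. B = V − Δ·S = 66.9417.
(3,1): S=13.0500. Δ = (V_up−V_dn)/(S_up−S_dn) = (50.0275−61.1200)/(18.9225−7.8300) = -1.0000. V = [p*·50.0275 + (1−p*)·61.1200]/1.03 = 53.8917. B = V − Δ·S = 66.9417.
(3,2): S=31.5375. Δ = (V_up−V_dn)/(S_up−S_dn) = (23.2206−50.0275)/(45.7294−18.9225) = -1.0000. V = [p*·23.2206 + (1−p*)·50.0275]/1.03 = 35.4042. B = V − Δ·S = 66.9417.
(3,3): S=76.2156. Δ = (V_up−V_dn)/(S_up−S_dn) = (41.5627−23.2206)/(110.5127−45.7294) = 0.2831. V = [p*·41.5627 + (1−p*)·23.2206]/1.03 = 31.5529. B = V − Δ·S = 9.9741.
(2,0): S=9.0000. Δ = (V_up−V_dn)/(S_up−S_dn) = (53.8917−61.5417)/(13.0500−5.4000) = -1.0000. V = [p*·53.8917 + (1−p*)·61.5417]/1.03 = 55.9920. B = V − Δ·S = 64.9920.
(2,1): S=21.7500. Δ = (V_up−V_dn)/(S_up−S_dn) = (35.4042−53.8917)/(31.5375−13.0500) = -1.0000. V = [p*·35.4042 + (1−p*)·53.8917]/1.03 = 43.2420. B = V − Δ·S = 64.9920.
(2,2): S=52.5625. Δ = (V_up−V_dn)/(S_up−S_dn) = (31.5529−35.4042)/(76.2156−31.5375) = -0.0862. V = [p*·31.5529 + (1−p*)·35.4042]/1.03 = 32.4815. B = V − Δ·S = 37.0124.
(1,0): S=15.0000. Δ = (V_up−V_dn)/(S_up−S_dn) = (43.2420−55.9920)/(21.7500−9.0000) = -1.0000. V = [p*·43.2420 + (1−p*)·55.9920]/1.03 = 48.0990. B = V − Δ·S = 63.0990.
(1,1): S=36.2500. Δ = (V_up−V_dn)/(S_up−S_dn) = (32.4815−43.2420)/(52.5625−21.7500) = -0.3492. V = [p*·32.4815 + (1−p*)·43.2420]/1.03 = 36.6975. B = V − Δ·S = 49.3569.
(0,0): S=25.0000. Δ = (V_up−V_dn)/(S_up−S_dn) = (36.6975−48.0990)/(36.2500−15.0000) = -0.5365. V = [p*·36.6975 + (1−p*)·48.0990]/1.03 = 41.0983. B = V − Δ·S = 54.5118.
Each (Δ,B) replicates both successor values, so the strategy is self-financing and V0 is arbitrage-free.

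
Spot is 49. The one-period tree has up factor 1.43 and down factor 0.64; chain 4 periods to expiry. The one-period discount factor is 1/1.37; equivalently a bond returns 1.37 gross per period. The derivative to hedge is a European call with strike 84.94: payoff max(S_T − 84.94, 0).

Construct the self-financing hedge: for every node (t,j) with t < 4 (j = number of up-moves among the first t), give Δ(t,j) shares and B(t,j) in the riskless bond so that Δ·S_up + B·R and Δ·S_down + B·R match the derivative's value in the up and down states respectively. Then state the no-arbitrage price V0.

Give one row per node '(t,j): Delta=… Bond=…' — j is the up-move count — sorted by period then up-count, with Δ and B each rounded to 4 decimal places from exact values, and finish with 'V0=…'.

(0,0): Delta=0.9105 Bond=-19.3273
(1,0): Delta=0.1242 Bond=-1.8194
(1,1): Delta=0.9394 Bond=-28.5051
(2,0): Delta=0.0000 Bond=0.0000
(2,1): Delta=0.1288 Bond=-2.6975
(2,2): Delta=0.9693 Bond=-42.0401
(3,0): Delta=0.0000 Bond=0.0000
(3,1): Delta=0.0000 Bond=0.0000
(3,2): Delta=0.1335 Bond=-3.9993
(3,3): Delta=1.0000 Bond=-62.0000
V0=25.2878

No-arbitrage ⇒ martingale measure with p* = (R−d)/(u−d) = 0.9241.
Payoff layer (t=4): V(4,0)=0.0000, V(4,1)=0.0000, V(4,2)=0.0000, V(4,3)=6.7631, V(4,4)=119.9592
  t=3,j=0: stock 12.8451 → up 18.3684 (V=0.0000), down 8.2208 (V=0.0000). Price 0.0000; hedge Δ=0.0000, bond B=0.0000.
  t=3,j=1: stock 28.7007 → up 41.0420 (V=0.0000), down 18.3684 (V=0.0000). Price 0.0000; hedge Δ=0.0000, bond B=0.0000.
  t=3,j=2: stock 64.1281 → up 91.7031 (V=6.7631), down 41.0420 (V=0.0000). Price 4.5617; hedge Δ=0.1335, bond B=-3.9993.
  t=3,j=3: stock 143.2861 → up 204.8992 (V=119.9592), down 91.7031 (V=6.7631). Price 81.2861; hedge Δ=1.0000, bond B=-62.0000.
  t=2,j=0: stock 20.0704 → up 28.7007 (V=0.0000), down 12.8451 (V=0.0000). Price 0.0000; hedge Δ=0.0000, bond B=0.0000.
  t=2,j=1: stock 44.8448 → up 64.1281 (V=4.5617), down 28.7007 (V=0.0000). Price 3.0768; hedge Δ=0.1288, bond B=-2.6975.
  t=2,j=2: stock 100.2001 → up 143.2861 (V=81.2861), down 64.1281 (V=4.5617). Price 55.0795; hedge Δ=0.9693, bond B=-42.0401.
  t=1,j=0: stock 31.3600 → up 44.8448 (V=3.0768), down 20.0704 (V=0.0000). Price 2.0753; hedge Δ=0.1242, bond B=-1.8194.
  t=1,j=1: stock 70.0700 → up 100.2001 (V=55.0795), down 44.8448 (V=3.0768). Price 37.3211; hedge Δ=0.9394, bond B=-28.5051.
  t=0,j=0: stock 49.0000 → up 70.0700 (V=37.3211), down 31.3600 (V=2.0753). Price 25.2878; hedge Δ=0.9105, bond B=-19.3273.
Root portfolio cost Δ·49+B reproduces V0=25.2878.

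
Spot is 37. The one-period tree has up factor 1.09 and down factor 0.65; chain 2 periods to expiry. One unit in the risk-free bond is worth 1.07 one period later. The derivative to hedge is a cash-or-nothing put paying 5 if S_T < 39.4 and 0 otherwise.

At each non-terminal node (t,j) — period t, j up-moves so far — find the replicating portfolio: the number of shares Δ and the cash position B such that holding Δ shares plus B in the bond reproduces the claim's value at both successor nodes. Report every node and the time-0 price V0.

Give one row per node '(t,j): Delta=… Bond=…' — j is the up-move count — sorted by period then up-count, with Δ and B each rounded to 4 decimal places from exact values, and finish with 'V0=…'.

Since d<R<u, set p* = (R−d)/(u−d) = 0.9545; price each node as the discounted p*-expectation of its children.
At expiry t=2: V(2,0)=5.0000, V(2,1)=5.0000, V(2,2)=0.0000
  t=1,j=0: stock 24.0500 → up 26.2145 (V=5.0000), down 15.6325 (V=5.0000). Price 4.6729; hedge Δ=0.0000, bond B=4.6729.
  t=1,j=1: stock 40.3300 → up 43.9597 (V=0.0000), down 26.2145 (V=5.0000). Price 0.2124; hedge Δ=-0.2818, bond B=11.5760.
  t=0,j=0: stock 37.0000 → up 40.3300 (V=0.2124), down 24.0500 (V=4.6729). Price 0.3880; hedge Δ=-0.2740, bond B=10.5255.
Root portfolio cost Δ·37+B reproduces V0=0.3880.

(0,0): Delta=-0.2740 Bond=10.5255
(1,0): Delta=0.0000 Bond=4.6729
(1,1): Delta=-0.2818 Bond=11.5760
V0=0.3880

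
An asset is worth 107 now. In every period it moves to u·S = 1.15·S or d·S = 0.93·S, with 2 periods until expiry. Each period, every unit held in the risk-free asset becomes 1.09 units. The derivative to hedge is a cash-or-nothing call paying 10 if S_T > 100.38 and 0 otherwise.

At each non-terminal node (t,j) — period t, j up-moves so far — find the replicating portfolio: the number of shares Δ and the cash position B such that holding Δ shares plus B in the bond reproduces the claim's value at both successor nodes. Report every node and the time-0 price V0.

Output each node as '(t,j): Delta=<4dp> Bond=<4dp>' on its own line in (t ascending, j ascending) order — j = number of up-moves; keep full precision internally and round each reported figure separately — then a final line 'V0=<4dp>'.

(0,0): Delta=0.1063 Bond=-3.5824
(1,0): Delta=0.4568 Bond=-38.7823
(1,1): Delta=0.0000 Bond=9.1743
V0=7.7908

Under the risk-neutral measure, an up-move has probability p* = (R−d)/(u−d) = 0.7273 and values discount at R = 1.09.
Terminal payoffs: V(2,0)=0.0000, V(2,1)=10.0000, V(2,2)=10.0000
Node (1,0) S=99.5100: V=(p*·10.0000+(1−p*)·0.0000)/1.09=6.6722; Δ=(10.0000−0.0000)/(114.4365−92.5443)=0.4568; B=V−Δ·S=-38.7823
Node (1,1) S=123.0500: V=(p*·10.0000+(1−p*)·10.0000)/1.09=9.1743; Δ=(10.0000−10.0000)/(141.5075−114.4365)=0.0000; B=V−Δ·S=9.1743
Node (0,0) S=107.0000: V=(p*·9.1743+(1−p*)·6.6722)/1.09=7.7908; Δ=(9.1743−6.6722)/(123.0500−99.5100)=0.1063; B=V−Δ·S=-3.5824
The time-0 hedge costs 7.7908, which is the no-arbitrage price.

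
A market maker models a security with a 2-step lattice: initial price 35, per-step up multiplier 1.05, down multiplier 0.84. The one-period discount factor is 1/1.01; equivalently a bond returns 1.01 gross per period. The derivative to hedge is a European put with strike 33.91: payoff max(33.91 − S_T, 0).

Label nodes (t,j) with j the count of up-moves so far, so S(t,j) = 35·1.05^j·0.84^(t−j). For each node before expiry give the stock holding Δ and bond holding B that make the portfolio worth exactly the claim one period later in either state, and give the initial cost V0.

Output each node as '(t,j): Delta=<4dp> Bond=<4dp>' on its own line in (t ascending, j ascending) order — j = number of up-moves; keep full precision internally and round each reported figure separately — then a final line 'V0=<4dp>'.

The replicating-portfolio and risk-neutral prices coincide; use p* = (1.01−0.84)/(1.05−0.84) = 0.8095 for the latter.
Payoff layer (t=2): V(2,0)=9.2140, V(2,1)=3.0400, V(2,2)=0.0000
(1,0): S=29.4000. Δ = (V_up−V_dn)/(S_up−S_dn) = (3.0400−9.2140)/(30.8700−24.6960) = -1.0000. V = [p*·3.0400 + (1−p*)·9.2140]/1.01 = 4.1743. B = V − Δ·S = 33.5743.
(1,1): S=36.7500. Δ = (V_up−V_dn)/(S_up−S_dn) = (0.0000−3.0400)/(38.5875−30.8700) = -0.3939. V = [p*·0.0000 + (1−p*)·3.0400]/1.01 = 0.5733. B = V − Δ·S = 15.0495.
(0,0): S=35.0000. Δ = (V_up−V_dn)/(S_up−S_dn) = (0.5733−4.1743)/(36.7500−29.4000) = -0.4899. V = [p*·0.5733 + (1−p*)·4.1743]/1.01 = 1.2467. B = V − Δ·S = 18.3941.
Check: Δ(0,0)·S0 + B(0,0) = 1.2467 = V0.

(0,0): Delta=-0.4899 Bond=18.3941
(1,0): Delta=-1.0000 Bond=33.5743
(1,1): Delta=-0.3939 Bond=15.0495
V0=1.2467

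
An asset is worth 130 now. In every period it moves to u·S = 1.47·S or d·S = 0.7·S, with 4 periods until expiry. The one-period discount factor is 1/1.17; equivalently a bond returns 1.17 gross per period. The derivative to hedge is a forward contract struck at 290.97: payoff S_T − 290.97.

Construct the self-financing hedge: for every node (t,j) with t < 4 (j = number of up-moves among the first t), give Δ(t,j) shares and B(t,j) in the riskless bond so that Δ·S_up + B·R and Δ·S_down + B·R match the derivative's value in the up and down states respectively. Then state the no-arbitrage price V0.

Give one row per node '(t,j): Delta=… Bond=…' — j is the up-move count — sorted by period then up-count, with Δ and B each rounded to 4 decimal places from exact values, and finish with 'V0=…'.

Since d<R<u, set p* = (R−d)/(u−d) = 0.6104; price each node as the discounted p*-expectation of its children.
Payoff layer (t=4): V(4,0)=-259.7570, V(4,1)=-225.4227, V(4,2)=-153.3207, V(4,3)=-1.9064, V(4,4)=316.0635
  t=3,j=0: stock 44.5900 → up 65.5473 (V=-225.4227), down 31.2130 (V=-259.7570). Price -204.1023; hedge Δ=1.0000, bond B=-248.6923.
  t=3,j=1: stock 93.6390 → up 137.6493 (V=-153.3207), down 65.5473 (V=-225.4227). Price -155.0533; hedge Δ=1.0000, bond B=-248.6923.
  t=3,j=2: stock 196.6419 → up 289.0636 (V=-1.9064), down 137.6493 (V=-153.3207). Price -52.0504; hedge Δ=1.0000, bond B=-248.6923.
  t=3,j=3: stock 412.9480 → up 607.0335 (V=316.0635), down 289.0636 (V=-1.9064). Price 164.2557; hedge Δ=1.0000, bond B=-248.6923.
  t=2,j=0: stock 63.7000 → up 93.6390 (V=-155.0533), down 44.5900 (V=-204.1023). Price -148.8575; hedge Δ=1.0000, bond B=-212.5575.
  t=2,j=1: stock 133.7700 → up 196.6419 (V=-52.0504), down 93.6390 (V=-155.0533). Price -78.7875; hedge Δ=1.0000, bond B=-212.5575.
  t=2,j=2: stock 280.9170 → up 412.9480 (V=164.2557), down 196.6419 (V=-52.0504). Price 68.3595; hedge Δ=1.0000, bond B=-212.5575.
  t=1,j=0: stock 91.0000 → up 133.7700 (V=-78.7875), down 63.7000 (V=-148.8575). Price -90.6731; hedge Δ=1.0000, bond B=-181.6731.
  t=1,j=1: stock 191.1000 → up 280.9170 (V=68.3595), down 133.7700 (V=-78.7875). Price 9.4269; hedge Δ=1.0000, bond B=-181.6731.
  t=0,j=0: stock 130.0000 → up 191.1000 (V=9.4269), down 91.0000 (V=-90.6731). Price -25.2762; hedge Δ=1.0000, bond B=-155.2762.
The time-0 hedge costs -25.2762, which is the no-arbitrage price.

(0,0): Delta=1.0000 Bond=-155.2762
(1,0): Delta=1.0000 Bond=-181.6731
(1,1): Delta=1.0000 Bond=-181.6731
(2,0): Delta=1.0000 Bond=-212.5575
(2,1): Delta=1.0000 Bond=-212.5575
(2,2): Delta=1.0000 Bond=-212.5575
(3,0): Delta=1.0000 Bond=-248.6923
(3,1): Delta=1.0000 Bond=-248.6923
(3,2): Delta=1.0000 Bond=-248.6923
(3,3): Delta=1.0000 Bond=-248.6923
V0=-25.2762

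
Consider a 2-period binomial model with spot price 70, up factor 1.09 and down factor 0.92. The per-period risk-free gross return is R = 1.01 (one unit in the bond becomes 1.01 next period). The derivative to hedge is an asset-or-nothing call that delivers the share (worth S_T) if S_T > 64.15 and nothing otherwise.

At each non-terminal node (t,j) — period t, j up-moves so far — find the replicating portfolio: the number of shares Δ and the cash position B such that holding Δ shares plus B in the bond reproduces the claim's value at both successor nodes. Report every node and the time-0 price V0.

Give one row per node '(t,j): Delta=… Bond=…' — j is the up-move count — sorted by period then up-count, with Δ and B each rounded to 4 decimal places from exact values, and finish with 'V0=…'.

(0,0): Delta=3.3198 Bond=-175.2466
(1,0): Delta=6.4118 Bond=-376.1230
(1,1): Delta=1.0000 Bond=0.0000
V0=57.1379

Risk-neutral probability p* = (R−d)/(u−d) = (1.01−0.92)/(1.09−0.92) = 0.5294.
Payoff layer (t=2): V(2,0)=0.0000, V(2,1)=70.1960, V(2,2)=83.1670
Node (1,0) S=64.4000: V=(p*·70.1960+(1−p*)·0.0000)/1.01=36.7946; Δ=(70.1960−0.0000)/(70.1960−59.2480)=6.4118; B=V−Δ·S=-376.1230
Node (1,1) S=76.3000: V=(p*·83.1670+(1−p*)·70.1960)/1.01=76.3000; Δ=(83.1670−70.1960)/(83.1670−70.1960)=1.0000; B=V−Δ·S=0.0000
Node (0,0) S=70.0000: V=(p*·76.3000+(1−p*)·36.7946)/1.01=57.1379; Δ=(76.3000−36.7946)/(76.3000−64.4000)=3.3198; B=V−Δ·S=-175.2466
Root portfolio cost Δ·70+B reproduces V0=57.1379.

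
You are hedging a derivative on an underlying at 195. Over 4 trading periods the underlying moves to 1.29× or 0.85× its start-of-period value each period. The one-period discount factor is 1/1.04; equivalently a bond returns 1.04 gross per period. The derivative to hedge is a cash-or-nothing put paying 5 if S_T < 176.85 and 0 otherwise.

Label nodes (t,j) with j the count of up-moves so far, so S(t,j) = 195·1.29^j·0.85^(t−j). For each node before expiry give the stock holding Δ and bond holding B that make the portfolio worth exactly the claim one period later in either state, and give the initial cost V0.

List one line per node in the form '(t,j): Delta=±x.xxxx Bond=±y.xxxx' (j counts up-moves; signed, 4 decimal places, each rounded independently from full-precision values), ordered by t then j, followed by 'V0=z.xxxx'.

(0,0): Delta=-0.0217 Bond=6.0244
(1,0): Delta=-0.0311 Bond=7.8298
(1,1): Delta=-0.0135 Bond=4.2071
(2,0): Delta=-0.0335 Bond=8.4791
(2,1): Delta=-0.0290 Bond=7.7007
(2,2): Delta=0.0000 Bond=0.0000
(3,0): Delta=0.0000 Bond=4.8077
(3,1): Delta=-0.0625 Bond=14.0953
(3,2): Delta=0.0000 Bond=0.0000
(3,3): Delta=0.0000 Bond=0.0000
V0=1.7996

No-arbitrage ⇒ martingale measure with p* = (R−d)/(u−d) = 0.4318.
At expiry t=4: V(4,0)=5.0000, V(4,1)=5.0000, V(4,2)=0.0000, V(4,3)=0.0000, V(4,4)=0.0000
(3,0): S=119.7544. Δ = (V_up−V_dn)/(S_up−S_dn) = (5.0000−5.0000)/(154.4831−101.7912) = 0.0000. V = [p*·5.0000 + (1−p*)·5.0000]/1.04 = 4.8077. B = V − Δ·S = 4.8077.
(3,1): S=181.7449. Δ = (V_up−V_dn)/(S_up−S_dn) = (0.0000−5.0000)/(234.4509−154.4831) = -0.0625. V = [p*·0.0000 + (1−p*)·5.0000]/1.04 = 2.7316. B = V − Δ·S = 14.0953.
(3,2): S=275.8246. Δ = (V_up−V_dn)/(S_up−S_dn) = (0.0000−0.0000)/(355.8137−234.4509) = 0.0000. V = [p*·0.0000 + (1−p*)·0.0000]/1.04 = 0.0000. B = V − Δ·S = 0.0000.
(3,3): S=418.6044. Δ = (V_up−V_dn)/(S_up−S_dn) = (0.0000−0.0000)/(539.9996−355.8137) = 0.0000. V = [p*·0.0000 + (1−p*)·0.0000]/1.04 = 0.0000. B = V − Δ·S = 0.0000.
(2,0): S=140.8875. Δ = (V_up−V_dn)/(S_up−S_dn) = (2.7316−4.8077)/(181.7449−119.7544) = -0.0335. V = [p*·2.7316 + (1−p*)·4.8077]/1.04 = 3.7608. B = V − Δ·S = 8.4791.
(2,1): S=213.8175. Δ = (V_up−V_dn)/(S_up−S_dn) = (0.0000−2.7316)/(275.8246−181.7449) = -0.0290. V = [p*·0.0000 + (1−p*)·2.7316]/1.04 = 1.4924. B = V − Δ·S = 7.7007.
(2,2): S=324.4995. Δ = (V_up−V_dn)/(S_up−S_dn) = (0.0000−0.0000)/(418.6044−275.8246) = 0.0000. V = [p*·0.0000 + (1−p*)·0.0000]/1.04 = 0.0000. B = V − Δ·S = 0.0000.
(1,0): S=165.7500. Δ = (V_up−V_dn)/(S_up−S_dn) = (1.4924−3.7608)/(213.8175−140.8875) = -0.0311. V = [p*·1.4924 + (1−p*)·3.7608]/1.04 = 2.6743. B = V − Δ·S = 7.8298.
(1,1): S=251.5500. Δ = (V_up−V_dn)/(S_up−S_dn) = (0.0000−1.4924)/(324.4995−213.8175) = -0.0135. V = [p*·0.0000 + (1−p*)·1.4924]/1.04 = 0.8153. B = V − Δ·S = 4.2071.
(0,0): S=195.0000. Δ = (V_up−V_dn)/(S_up−S_dn) = (0.8153−2.6743)/(251.5500−165.7500) = -0.0217. V = [p*·0.8153 + (1−p*)·2.6743]/1.04 = 1.7996. B = V − Δ·S = 6.0244.
Check: Δ(0,0)·S0 + B(0,0) = 1.7996 = V0.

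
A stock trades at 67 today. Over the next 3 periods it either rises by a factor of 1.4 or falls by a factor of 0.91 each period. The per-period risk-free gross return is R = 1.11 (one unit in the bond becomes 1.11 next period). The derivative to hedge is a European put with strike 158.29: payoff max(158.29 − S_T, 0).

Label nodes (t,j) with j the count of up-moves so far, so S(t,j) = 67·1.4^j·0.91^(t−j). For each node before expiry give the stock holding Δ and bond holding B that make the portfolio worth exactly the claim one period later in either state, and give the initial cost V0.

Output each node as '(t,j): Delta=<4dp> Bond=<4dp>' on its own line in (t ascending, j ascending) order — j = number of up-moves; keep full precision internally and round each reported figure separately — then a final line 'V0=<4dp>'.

(0,0): Delta=-0.8947 Bond=109.9584
(1,0): Delta=-1.0000 Bond=128.4717
(1,1): Delta=-0.7955 Bond=112.7478
(2,0): Delta=-1.0000 Bond=142.6036
(2,1): Delta=-1.0000 Bond=142.6036
(2,2): Delta=-0.6028 Bond=99.8425
V0=50.0110

Risk-neutral probability p* = (R−d)/(u−d) = (1.11−0.91)/(1.4−0.91) = 0.4082.
Terminal values V(3,·): V(3,0)=107.8007, V(3,1)=80.6142, V(3,2)=38.7888, V(3,3)=0.0000
  t=2,j=0: stock 55.4827 → up 77.6758 (V=80.6142), down 50.4893 (V=107.8007). Price 87.1209; hedge Δ=-1.0000, bond B=142.6036.
  t=2,j=1: stock 85.3580 → up 119.5012 (V=38.7888), down 77.6758 (V=80.6142). Price 57.2456; hedge Δ=-1.0000, bond B=142.6036.
  t=2,j=2: stock 131.3200 → up 183.8480 (V=0.0000), down 119.5012 (V=38.7888). Price 20.6817; hedge Δ=-0.6028, bond B=99.8425.
  t=1,j=0: stock 60.9700 → up 85.3580 (V=57.2456), down 55.4827 (V=87.1209). Price 67.5017; hedge Δ=-1.0000, bond B=128.4717.
  t=1,j=1: stock 93.8000 → up 131.3200 (V=20.6817), down 85.3580 (V=57.2456). Price 38.1275; hedge Δ=-0.7955, bond B=112.7478.
  t=0,j=0: stock 67.0000 → up 93.8000 (V=38.1275), down 60.9700 (V=67.5017). Price 50.0110; hedge Δ=-0.8947, bond B=109.9584.
Self-financing check: at every node Δ·S+B equals the discounted successor values.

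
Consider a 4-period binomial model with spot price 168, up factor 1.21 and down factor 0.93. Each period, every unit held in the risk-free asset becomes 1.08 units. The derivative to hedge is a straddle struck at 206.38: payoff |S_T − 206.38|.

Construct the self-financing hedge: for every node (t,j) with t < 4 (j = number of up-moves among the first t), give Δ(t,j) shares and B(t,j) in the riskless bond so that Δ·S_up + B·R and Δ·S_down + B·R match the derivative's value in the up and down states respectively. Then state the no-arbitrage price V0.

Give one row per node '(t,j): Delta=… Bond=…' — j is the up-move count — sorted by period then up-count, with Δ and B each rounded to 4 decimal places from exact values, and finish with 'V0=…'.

(0,0): Delta=0.3709 Bond=-26.9810
(1,0): Delta=-0.1556 Bond=53.1160
(1,1): Delta=0.7216 Bond=-100.4276
(2,0): Delta=-0.8450 Bond=157.5381
(2,1): Delta=0.3037 Bond=-29.4513
(2,2): Delta=1.0000 Bond=-176.9376
(3,0): Delta=-1.0000 Bond=191.0926
(3,1): Delta=-0.7417 Bond=151.9833
(3,2): Delta=1.0000 Bond=-191.0926
(3,3): Delta=1.0000 Bond=-191.0926
V0=35.3333

Risk-neutral probability p* = (R−d)/(u−d) = (1.08−0.93)/(1.21−0.93) = 0.5357.
At expiry t=4: V(4,0)=80.7073, V(4,1)=42.8703, V(4,2)=6.3584, V(4,3)=70.4087, V(4,4)=153.7429
Node (3,0) S=135.1320: V=(p*·42.8703+(1−p*)·80.7073)/1.08=55.9606; Δ=(42.8703−80.7073)/(163.5097−125.6727)=-1.0000; B=V−Δ·S=191.0926
Node (3,1) S=175.8169: V=(p*·6.3584+(1−p*)·42.8703)/1.08=21.5837; Δ=(6.3584−42.8703)/(212.7384−163.5097)=-0.7417; B=V−Δ·S=151.9833
Node (3,2) S=228.7510: V=(p*·70.4087+(1−p*)·6.3584)/1.08=37.6584; Δ=(70.4087−6.3584)/(276.7887−212.7384)=1.0000; B=V−Δ·S=-191.0926
Node (3,3) S=297.6222: V=(p*·153.7429+(1−p*)·70.4087)/1.08=106.5297; Δ=(153.7429−70.4087)/(360.1229−276.7887)=1.0000; B=V−Δ·S=-191.0926
Node (2,0) S=145.3032: V=(p*·21.5837+(1−p*)·55.9606)/1.08=34.7633; Δ=(21.5837−55.9606)/(175.8169−135.1320)=-0.8450; B=V−Δ·S=157.5381
Node (2,1) S=189.0504: V=(p*·37.6584+(1−p*)·21.5837)/1.08=27.9585; Δ=(37.6584−21.5837)/(228.7510−175.8169)=0.3037; B=V−Δ·S=-29.4513
Node (2,2) S=245.9688: V=(p*·106.5297+(1−p*)·37.6584)/1.08=69.0312; Δ=(106.5297−37.6584)/(297.6222−228.7510)=1.0000; B=V−Δ·S=-176.9376
Node (1,0) S=156.2400: V=(p*·27.9585+(1−p*)·34.7633)/1.08=28.8128; Δ=(27.9585−34.7633)/(189.0504−145.3032)=-0.1556; B=V−Δ·S=53.1160
Node (1,1) S=203.2800: V=(p*·69.0312+(1−p*)·27.9585)/1.08=46.2608; Δ=(69.0312−27.9585)/(245.9688−189.0504)=0.7216; B=V−Δ·S=-100.4276
Node (0,0) S=168.0000: V=(p*·46.2608+(1−p*)·28.8128)/1.08=35.3333; Δ=(46.2608−28.8128)/(203.2800−156.2400)=0.3709; B=V−Δ·S=-26.9810
Each (Δ,B) replicates both successor values, so the strategy is self-financing and V0 is arbitrage-free.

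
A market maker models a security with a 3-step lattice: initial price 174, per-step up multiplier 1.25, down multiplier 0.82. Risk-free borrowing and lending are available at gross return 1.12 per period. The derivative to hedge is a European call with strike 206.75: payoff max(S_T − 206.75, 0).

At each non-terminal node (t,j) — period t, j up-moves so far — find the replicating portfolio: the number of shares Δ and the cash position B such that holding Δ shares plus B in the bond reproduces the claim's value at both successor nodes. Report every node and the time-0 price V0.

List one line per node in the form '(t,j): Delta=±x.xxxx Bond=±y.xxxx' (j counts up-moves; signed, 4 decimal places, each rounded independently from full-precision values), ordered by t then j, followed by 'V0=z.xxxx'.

Since d<R<u, set p* = (R−d)/(u−d) = 0.6977; price each node as the discounted p*-expectation of its children.
Terminal values V(3,·): V(3,0)=0.0000, V(3,1)=0.0000, V(3,2)=16.1875, V(3,3)=133.0938
  t=2,j=0: stock 116.9976 → up 146.2470 (V=0.0000), down 95.9380 (V=0.0000). Price 0.0000; hedge Δ=0.0000, bond B=0.0000.
  t=2,j=1: stock 178.3500 → up 222.9375 (V=16.1875), down 146.2470 (V=0.0000). Price 10.0836; hedge Δ=0.2111, bond B=-27.5618.
  t=2,j=2: stock 271.8750 → up 339.8438 (V=133.0938), down 222.9375 (V=16.1875). Price 87.2768; hedge Δ=1.0000, bond B=-184.5982.
  t=1,j=0: stock 142.6800 → up 178.3500 (V=10.0836), down 116.9976 (V=0.0000). Price 6.2813; hedge Δ=0.1644, bond B=-17.1689.
  t=1,j=1: stock 217.5000 → up 271.8750 (V=87.2768), down 178.3500 (V=10.0836). Price 57.0887; hedge Δ=0.8254, bond B=-122.4304.
  t=0,j=0: stock 174.0000 → up 217.5000 (V=57.0887), down 142.6800 (V=6.2813). Price 37.2574; hedge Δ=0.6791, bond B=-80.8993.
Each (Δ,B) replicates both successor values, so the strategy is self-financing and V0 is arbitrage-free.

(0,0): Delta=0.6791 Bond=-80.8993
(1,0): Delta=0.1644 Bond=-17.1689
(1,1): Delta=0.8254 Bond=-122.4304
(2,0): Delta=0.0000 Bond=0.0000
(2,1): Delta=0.2111 Bond=-27.5618
(2,2): Delta=1.0000 Bond=-184.5982
V0=37.2574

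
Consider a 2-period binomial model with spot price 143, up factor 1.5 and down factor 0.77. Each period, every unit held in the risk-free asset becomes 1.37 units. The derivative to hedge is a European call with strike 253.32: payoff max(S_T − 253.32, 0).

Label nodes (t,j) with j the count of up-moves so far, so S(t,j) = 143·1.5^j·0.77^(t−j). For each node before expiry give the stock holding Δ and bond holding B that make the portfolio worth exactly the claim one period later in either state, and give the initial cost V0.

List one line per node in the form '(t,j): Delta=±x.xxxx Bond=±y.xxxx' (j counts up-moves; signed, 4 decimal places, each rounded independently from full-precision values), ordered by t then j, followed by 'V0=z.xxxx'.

Since d<R<u, set p* = (R−d)/(u−d) = 0.8219; price each node as the discounted p*-expectation of its children.
Terminal payoffs: V(2,0)=0.0000, V(2,1)=0.0000, V(2,2)=68.4300
Node (1,0) S=110.1100: V=(p*·0.0000+(1−p*)·0.0000)/1.37=0.0000; Δ=(0.0000−0.0000)/(165.1650−84.7847)=0.0000; B=V−Δ·S=0.0000
Node (1,1) S=214.5000: V=(p*·68.4300+(1−p*)·0.0000)/1.37=41.0539; Δ=(68.4300−0.0000)/(321.7500−165.1650)=0.4370; B=V−Δ·S=-52.6858
Node (0,0) S=143.0000: V=(p*·41.0539+(1−p*)·0.0000)/1.37=24.6299; Δ=(41.0539−0.0000)/(214.5000−110.1100)=0.3933; B=V−Δ·S=-31.6083
The time-0 hedge costs 24.6299, which is the no-arbitrage price.

(0,0): Delta=0.3933 Bond=-31.6083
(1,0): Delta=0.0000 Bond=0.0000
(1,1): Delta=0.4370 Bond=-52.6858
V0=24.6299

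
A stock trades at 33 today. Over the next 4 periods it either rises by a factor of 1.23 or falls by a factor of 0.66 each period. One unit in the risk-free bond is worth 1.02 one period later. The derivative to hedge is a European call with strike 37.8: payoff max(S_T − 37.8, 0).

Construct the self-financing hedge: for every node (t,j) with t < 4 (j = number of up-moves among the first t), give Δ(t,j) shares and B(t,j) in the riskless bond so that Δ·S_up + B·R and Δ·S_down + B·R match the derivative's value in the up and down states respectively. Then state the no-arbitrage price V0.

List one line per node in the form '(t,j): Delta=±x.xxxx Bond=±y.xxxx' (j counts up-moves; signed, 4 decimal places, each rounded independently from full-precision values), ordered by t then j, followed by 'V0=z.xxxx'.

Since d<R<u, set p* = (R−d)/(u−d) = 0.6316; price each node as the discounted p*-expectation of its children.
Payoff layer (t=4): V(4,0)=0.0000, V(4,1)=0.0000, V(4,2)=0.0000, V(4,3)=2.7297, V(4,4)=37.7326
Node (3,0) S=9.4874: V=(p*·0.0000+(1−p*)·0.0000)/1.02=0.0000; Δ=(0.0000−0.0000)/(11.6695−6.2617)=0.0000; B=V−Δ·S=0.0000
Node (3,1) S=17.6810: V=(p*·0.0000+(1−p*)·0.0000)/1.02=0.0000; Δ=(0.0000−0.0000)/(21.7476−11.6695)=0.0000; B=V−Δ·S=0.0000
Node (3,2) S=32.9510: V=(p*·2.7297+(1−p*)·0.0000)/1.02=1.6902; Δ=(2.7297−0.0000)/(40.5297−21.7476)=0.1453; B=V−Δ·S=-3.0987
Node (3,3) S=61.4086: V=(p*·37.7326+(1−p*)·2.7297)/1.02=24.3498; Δ=(37.7326−2.7297)/(75.5326−40.5297)=1.0000; B=V−Δ·S=-37.0588
Node (2,0) S=14.3748: V=(p*·0.0000+(1−p*)·0.0000)/1.02=0.0000; Δ=(0.0000−0.0000)/(17.6810−9.4874)=0.0000; B=V−Δ·S=0.0000
Node (2,1) S=26.7894: V=(p*·1.6902+(1−p*)·0.0000)/1.02=1.0466; Δ=(1.6902−0.0000)/(32.9510−17.6810)=0.1107; B=V−Δ·S=-1.9187
Node (2,2) S=49.9257: V=(p*·24.3498+(1−p*)·1.6902)/1.02=15.6878; Δ=(24.3498−1.6902)/(61.4086−32.9510)=0.7963; B=V−Δ·S=-24.0659
Node (1,0) S=21.7800: V=(p*·1.0466+(1−p*)·0.0000)/1.02=0.6480; Δ=(1.0466−0.0000)/(26.7894−14.3748)=0.0843; B=V−Δ·S=-1.1881
Node (1,1) S=40.5900: V=(p*·15.6878+(1−p*)·1.0466)/1.02=10.0918; Δ=(15.6878−1.0466)/(49.9257−26.7894)=0.6328; B=V−Δ·S=-15.5945
Node (0,0) S=33.0000: V=(p*·10.0918+(1−p*)·0.6480)/1.02=6.4829; Δ=(10.0918−0.6480)/(40.5900−21.7800)=0.5021; B=V−Δ·S=-10.0852
Root portfolio cost Δ·33+B reproduces V0=6.4829.

(0,0): Delta=0.5021 Bond=-10.0852
(1,0): Delta=0.0843 Bond=-1.1881
(1,1): Delta=0.6328 Bond=-15.5945
(2,0): Delta=0.0000 Bond=0.0000
(2,1): Delta=0.1107 Bond=-1.9187
(2,2): Delta=0.7963 Bond=-24.0659
(3,0): Delta=0.0000 Bond=0.0000
(3,1): Delta=0.0000 Bond=0.0000
(3,2): Delta=0.1453 Bond=-3.0987
(3,3): Delta=1.0000 Bond=-37.0588
V0=6.4829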